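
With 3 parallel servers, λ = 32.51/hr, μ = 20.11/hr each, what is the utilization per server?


ρ = λ/(cμ) = 32.51/(3·20.11) = 32.51/60.33 = 0.5389

Final: 0.5389


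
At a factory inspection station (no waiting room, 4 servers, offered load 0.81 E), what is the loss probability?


B(c,a) = (a^c/c!) / Σ_{k=0}^{c} a^k/k!
a^4/4! = 0.017936
Σ terms (k=0..4): 1.00000 + 0.81000 + 0.32805 + 0.08857 + 0.01794 = 2.244560
B = 0.017936/2.244560 = 0.007991

Final: 0.007991


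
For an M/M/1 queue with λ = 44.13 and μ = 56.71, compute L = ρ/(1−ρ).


ρ = λ/μ = 44.13/56.71 = 0.7782
L = ρ/(1−ρ) = 0.7782/(1 − 0.7782) = 0.7782/0.2218 = 3.5079

Final: 3.5079


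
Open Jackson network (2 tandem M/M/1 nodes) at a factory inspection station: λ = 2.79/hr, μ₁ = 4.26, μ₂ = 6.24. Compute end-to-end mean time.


Each node sees arrival rate λ = 2.79/hr (tandem ⇒ throughput preserved).
W₁ = 1/(μ₁−λ) = 1/(4.26−2.79) = 0.68027 hr
W₂ = 1/(μ₂−λ) = 1/(6.24−2.79) = 0.28986 hr
W_total = W₁ + W₂ = 0.68027 + 0.28986 = 0.97013 hr

Final: 0.97013 hr


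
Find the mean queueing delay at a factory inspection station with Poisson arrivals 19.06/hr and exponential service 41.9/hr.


ρ = 19.06/41.9 = 0.4549
Wq = ρ/(μ−λ) = 0.4549/(41.9 − 19.06) = 0.4549/22.84 = 0.01992 hr

Final: 0.01992 hr


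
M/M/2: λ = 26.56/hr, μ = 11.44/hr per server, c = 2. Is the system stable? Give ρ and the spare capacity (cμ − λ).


Total capacity cμ = 2·11.44 = 22.88/hr
ρ = λ/(cμ) = 26.56/22.88 = 1.1608
Stable ⇔ ρ < 1: NO
Spare capacity = cμ − λ = 22.88 − 26.56 = -3.68/hr

Final: ρ = 1.1608; unstable; margin = -3.68/hr


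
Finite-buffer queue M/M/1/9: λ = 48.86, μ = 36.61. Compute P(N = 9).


ρ = λ/μ = 48.86/36.61 = 1.3346
P_K = (1−ρ)ρ^K/(1−ρ^(K+1)) = (-0.3346·13.433328)/(1 − 17.928227)
= -4.494899/-16.928227 = 0.265527

Final: 0.265527


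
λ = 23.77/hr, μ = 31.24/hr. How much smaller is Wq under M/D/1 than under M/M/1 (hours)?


ρ = 23.77/31.24 = 0.7609
Wq(M/M/1) = ρ/(μ−λ) = 0.7609/7.47 = 0.10186 hr
Wq(M/D/1) = ρ/(2(μ−λ)) = 0.05093 hr
Savings = 0.10186 − 0.05093 = 0.05093 hr

Final: 0.05093 hr


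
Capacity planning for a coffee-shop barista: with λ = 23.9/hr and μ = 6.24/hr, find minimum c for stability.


Stability requires cμ > λ ⇔ c > λ/μ.
λ/μ = 23.9/6.24 = 3.8301
Minimum integer c = ⌊3.8301⌋ + 1 = 4
Check: 4·6.24 = 24.96 > 23.9, while 3·6.24 = 18.72 ≤ 23.9

Final: 4 servers


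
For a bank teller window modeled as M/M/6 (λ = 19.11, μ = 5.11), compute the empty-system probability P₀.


a = λ/μ = 19.11/5.11 = 3.7397; ρ = a/c = 0.6233
Σ_{k=0}^{5} a^k/k! (terms k=0..5) = 1.00000 + 3.73973 + 6.99278 + 8.71702 + 8.14982 + 6.09562 = 34.69496
Tail: a^6/(6!(1−ρ)) = 2735.51261/(720·0.3767) = 10.08548
P₀ = 1/(34.69496 + 10.08548) = 1/44.78043 = 0.022331

Final: 0.022331


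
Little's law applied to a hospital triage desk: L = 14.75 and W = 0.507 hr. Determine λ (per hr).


λ = L/W = 14.75/0.507 = 29.0927 /hr

Final: 29.0927 /hr


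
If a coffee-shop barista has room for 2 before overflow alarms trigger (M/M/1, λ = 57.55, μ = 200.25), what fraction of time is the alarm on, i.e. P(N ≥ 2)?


ρ = 57.55/200.25 = 0.2874
P(N ≥ n) = ρ^n = 0.2874^2 = 0.082593

Final: 0.082593


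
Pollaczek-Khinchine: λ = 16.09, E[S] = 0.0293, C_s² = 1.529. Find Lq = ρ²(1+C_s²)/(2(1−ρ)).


ρ = λ·E[S] = 16.09·0.0293 = 0.4714
Lq = ρ²(1+C_s²)/(2(1−ρ)) = 0.2223·(1+1.529)/(2·0.5286)
= 0.2223·2.5290/1.0571 = 0.53170

Final: 0.53170


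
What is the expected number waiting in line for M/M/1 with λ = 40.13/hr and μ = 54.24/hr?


ρ = 40.13/54.24 = 0.7399
Lq = ρ²/(1−ρ) = 0.5474/0.2601 = 2.1042

Final: 2.1042


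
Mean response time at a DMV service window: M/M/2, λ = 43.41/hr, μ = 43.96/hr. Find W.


a = 0.9875; ρ = 0.4937; P₀ = 0.338917
Lq = P₀·a^c·ρ/(c!(1−ρ)²) = 0.31834
Wq = Lq/λ = 0.31834/43.41 = 0.007333 hr
W = Wq + 1/μ = 0.007333 + 0.02275 = 0.03008 hr

Final: 0.03008 hr


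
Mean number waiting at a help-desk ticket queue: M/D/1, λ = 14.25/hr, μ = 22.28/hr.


ρ = 14.25/22.28 = 0.6396
M/D/1: Lq = ρ²/(2(1−ρ)) = 0.4091/(2·0.3604) = 0.56750

Final: 0.56750


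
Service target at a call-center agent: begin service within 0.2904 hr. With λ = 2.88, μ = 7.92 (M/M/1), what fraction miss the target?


ρ = 2.88/7.92 = 0.3636
P(Wq > t) = ρ·e^{−(μ−λ)t} = 0.3636·e^{−1.4636}
= 0.3636·0.231398 = 0.084145

Final: 0.084145


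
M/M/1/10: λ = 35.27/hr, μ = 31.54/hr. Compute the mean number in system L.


ρ = 35.27/31.54 = 1.1183
L = ρ[1 − (K+1)ρ^K + Kρ^(K+1)] / [(1−ρ)(1−ρ^(K+1))]
Numerator: 1.1183·(1 − 11·3.058002 + 10·3.419649) = 1.742777
Denominator: (-0.1183)·(-2.419649) = 0.286154
L = 1.742777/0.286154 = 6.0904

Final: 6.0904


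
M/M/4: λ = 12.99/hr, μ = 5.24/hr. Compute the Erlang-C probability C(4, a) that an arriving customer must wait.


a = λ/μ = 2.4790; ρ = a/4 = 0.6198
P₀ = 0.075590 (from M/M/c formula)
C(c,a) = [a^c/(c!(1−ρ))]·P₀ = [37.76691/(24·0.3802)]·0.075590
= 4.13841·0.075590 = 0.312822

Final: 0.312822


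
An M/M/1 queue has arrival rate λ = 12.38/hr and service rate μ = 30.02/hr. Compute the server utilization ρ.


ρ = λ/μ = 12.38/30.02 = 0.4124

Final: 0.4124


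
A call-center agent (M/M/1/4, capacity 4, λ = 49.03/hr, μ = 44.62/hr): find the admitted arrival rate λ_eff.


ρ = 1.0988; P_K = (1−ρ)ρ^4/(1−ρ^5) = 0.239356
λ_eff = λ(1 − P_K) = 49.03·(1 − 0.239356) = 49.03·0.760644 = 37.2944 /hr

Final: 37.2944 /hr


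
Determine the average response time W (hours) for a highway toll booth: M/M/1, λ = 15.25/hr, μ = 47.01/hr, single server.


W = 1/(μ−λ) = 1/(47.01 − 15.25) = 1/31.76 = 0.03149 hr

Final: 0.03149 hr


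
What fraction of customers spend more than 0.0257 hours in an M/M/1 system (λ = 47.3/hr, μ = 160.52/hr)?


W ~ Exponential(μ−λ) for M/M/1.
μ − λ = 160.52 − 47.3 = 113.2200
P(W > t) = e^{−(μ−λ)t} = e^{−2.9098} = 0.054489

Final: 0.054489


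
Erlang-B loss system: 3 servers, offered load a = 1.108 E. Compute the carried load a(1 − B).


B(3,1.108) = 0.076888 (Erlang-B)
Carried load = a(1 − B) = 1.108·(1 − 0.076888) = 1.108·0.923112 = 1.0228 E

Final: 1.0228 Erlangs


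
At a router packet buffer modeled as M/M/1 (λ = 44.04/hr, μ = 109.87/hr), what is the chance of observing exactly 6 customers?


ρ = 44.04/109.87 = 0.4008
P_n = (1−ρ)·ρ^n = (1 − 0.4008)·0.4008^6 = 0.5992·0.004148 = 0.002485

Final: 0.002485


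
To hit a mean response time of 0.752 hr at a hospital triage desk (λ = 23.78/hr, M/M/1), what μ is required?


W = 1/(μ−λ) ⇒ μ − λ = 1/W = 1/0.752 = 1.3298
μ = λ + 1/W = 23.78 + 1.3298 = 25.1098 per hr

Final: 25.1098 /hr


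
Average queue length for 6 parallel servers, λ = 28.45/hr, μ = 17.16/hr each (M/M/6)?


a = λ/μ = 1.6579; ρ = a/6 = 0.2763
P₀ = 0.190445
Lq = P₀·a^c·ρ / (c!·(1−ρ)²) = 0.190445·20.76777·0.2763/(720·0.52371)
= 0.002898

Final: 0.002898


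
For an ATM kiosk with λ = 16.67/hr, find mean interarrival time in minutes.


Mean interarrival time = 1/λ = 1/16.67 hour = 0.05999 hour
In minutes: 0.05999 × 60 = 3.5993 min

Final: 3.5993 min


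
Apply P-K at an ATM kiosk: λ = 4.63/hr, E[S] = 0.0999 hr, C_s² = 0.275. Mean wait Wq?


ρ = λ·E[S] = 4.63·0.0999 = 0.4625
E[S²] = E[S]²(1+C_s²) = 0.0999²·(1+0.275) = 0.012725
Wq = λ·E[S²]/(2(1−ρ)) = 4.63·0.012725/(2·0.5375) = 0.05481 hr

Final: 0.05481 hr


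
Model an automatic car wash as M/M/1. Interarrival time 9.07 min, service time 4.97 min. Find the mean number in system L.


λ = 60/9.07 = 6.6152 /hr
μ = 60/4.97 = 12.0724 /hr
ρ = λ/μ = 6.6152/12.0724 = 0.5480
L = ρ/(1−ρ) = 0.5480/0.4520 = 1.2122

Final: 1.2122


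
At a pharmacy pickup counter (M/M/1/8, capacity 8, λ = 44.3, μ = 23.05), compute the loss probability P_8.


ρ = λ/μ = 44.3/23.05 = 1.9219
P_K = (1−ρ)ρ^K/(1−ρ^(K+1)) = (-0.9219·186.149713)/(1 − 357.762790)
= -171.613076/-356.762790 = 0.481029

Final: 0.481029


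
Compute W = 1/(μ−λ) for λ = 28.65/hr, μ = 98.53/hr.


W = 1/(μ−λ) = 1/(98.53 − 28.65) = 1/69.88 = 0.01431 hr

Final: 0.01431 hr


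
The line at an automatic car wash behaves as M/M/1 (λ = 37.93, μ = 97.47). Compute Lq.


ρ = 37.93/97.47 = 0.3891
Lq = ρ²/(1−ρ) = 0.1514/0.6109 = 0.2479

Final: 0.2479


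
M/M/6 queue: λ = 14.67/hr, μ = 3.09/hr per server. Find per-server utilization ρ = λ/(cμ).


ρ = λ/(cμ) = 14.67/(6·3.09) = 14.67/18.54 = 0.7913

Final: 0.7913


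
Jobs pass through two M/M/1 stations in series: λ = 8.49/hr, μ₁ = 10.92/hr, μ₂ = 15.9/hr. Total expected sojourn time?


Each node sees arrival rate λ = 8.49/hr (tandem ⇒ throughput preserved).
W₁ = 1/(μ₁−λ) = 1/(10.92−8.49) = 0.41152 hr
W₂ = 1/(μ₂−λ) = 1/(15.9−8.49) = 0.13495 hr
W_total = W₁ + W₂ = 0.41152 + 0.13495 = 0.54648 hr

Final: 0.54648 hr


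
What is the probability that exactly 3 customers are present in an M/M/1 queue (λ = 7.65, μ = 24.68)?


ρ = 7.65/24.68 = 0.3100
P_n = (1−ρ)·ρ^n = (1 − 0.3100)·0.3100^3 = 0.6900·0.029782 = 0.020550

Final: 0.020550


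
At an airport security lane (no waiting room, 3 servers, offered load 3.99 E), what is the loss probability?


B(c,a) = (a^c/c!) / Σ_{k=0}^{c} a^k/k!
a^3/3! = 10.586867
Σ terms (k=0..3): 1.00000 + 3.99000 + 7.96005 + 10.58687 = 23.536917
B = 10.586867/23.536917 = 0.449798

Final: 0.449798


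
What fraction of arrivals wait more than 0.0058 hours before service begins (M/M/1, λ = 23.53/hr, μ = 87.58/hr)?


ρ = 23.53/87.58 = 0.2687
P(Wq > t) = ρ·e^{−(μ−λ)t} = 0.2687·e^{−0.3715}
= 0.2687·0.689706 = 0.185302

Final: 0.185302


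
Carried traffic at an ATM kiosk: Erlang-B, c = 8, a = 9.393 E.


B(8,9.393) = 0.309038 (Erlang-B)
Carried load = a(1 − B) = 9.393·(1 − 0.309038) = 9.393·0.690962 = 6.4902 E

Final: 6.4902 Erlangs


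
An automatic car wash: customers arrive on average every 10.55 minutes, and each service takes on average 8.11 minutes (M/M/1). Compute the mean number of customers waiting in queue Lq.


λ = 60/10.55 = 5.6872 /hr
μ = 60/8.11 = 7.3983 /hr
ρ = λ/μ = 5.6872/7.3983 = 0.7687
Lq = ρ²/(1−ρ) = 0.5909/0.2313 = 2.5551

Final: 2.5551


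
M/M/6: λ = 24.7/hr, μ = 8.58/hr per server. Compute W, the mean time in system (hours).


a = 2.8788; ρ = 0.4798; P₀ = 0.055470
Lq = P₀·a^c·ρ/(c!(1−ρ)²) = 0.07775
Wq = Lq/λ = 0.07775/24.7 = 0.003148 hr
W = Wq + 1/μ = 0.003148 + 0.11655 = 0.11970 hr

Final: 0.11970 hr


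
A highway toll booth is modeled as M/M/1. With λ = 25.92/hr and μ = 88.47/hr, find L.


ρ = λ/μ = 25.92/88.47 = 0.2930
L = ρ/(1−ρ) = 0.2930/(1 − 0.2930) = 0.2930/0.7070 = 0.4144

Final: 0.4144


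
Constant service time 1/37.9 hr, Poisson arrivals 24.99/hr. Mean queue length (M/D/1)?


ρ = 24.99/37.9 = 0.6594
M/D/1: Lq = ρ²/(2(1−ρ)) = 0.4348/(2·0.3406) = 0.63817

Final: 0.63817


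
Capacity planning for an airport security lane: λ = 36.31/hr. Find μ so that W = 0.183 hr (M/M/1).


W = 1/(μ−λ) ⇒ μ − λ = 1/W = 1/0.183 = 5.4645
μ = λ + 1/W = 36.31 + 5.4645 = 41.7745 per hr

Final: 41.7745 /hr


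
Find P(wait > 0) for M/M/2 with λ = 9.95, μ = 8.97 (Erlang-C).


a = λ/μ = 1.1093; ρ = a/2 = 0.5546
P₀ = 0.286483 (from M/M/c formula)
C(c,a) = [a^c/(c!(1−ρ))]·P₀ = [1.23044/(2·0.4454)]·0.286483
= 1.38136·0.286483 = 0.395736

Final: 0.395736


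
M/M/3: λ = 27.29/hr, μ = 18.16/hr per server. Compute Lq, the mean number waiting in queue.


a = λ/μ = 1.5028; ρ = a/3 = 0.5009
P₀ = 0.209856
Lq = P₀·a^c·ρ / (c!·(1−ρ)²) = 0.209856·3.39362·0.5009/(6·0.24908)
= 0.23870

Final: 0.23870


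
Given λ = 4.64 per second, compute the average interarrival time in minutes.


Mean interarrival time = 1/λ = 1/4.64 second = 0.21552 second
In minutes: 0.21552 × 0.0166667 = 0.003592 min

Final: 0.003592 min


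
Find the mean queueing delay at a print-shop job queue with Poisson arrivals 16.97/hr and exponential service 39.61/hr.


ρ = 16.97/39.61 = 0.4284
Wq = ρ/(μ−λ) = 0.4284/(39.61 − 16.97) = 0.4284/22.64 = 0.01892 hr

Final: 0.01892 hr


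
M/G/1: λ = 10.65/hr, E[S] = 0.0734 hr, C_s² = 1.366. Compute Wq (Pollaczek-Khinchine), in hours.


ρ = λ·E[S] = 10.65·0.0734 = 0.7817
E[S²] = E[S]²(1+C_s²) = 0.0734²·(1+1.366) = 0.012747
Wq = λ·E[S²]/(2(1−ρ)) = 10.65·0.012747/(2·0.2183) = 0.31095 hr

Final: 0.31095 hr


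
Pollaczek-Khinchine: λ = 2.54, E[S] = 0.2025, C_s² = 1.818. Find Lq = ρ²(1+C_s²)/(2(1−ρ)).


ρ = λ·E[S] = 2.54·0.2025 = 0.5144
Lq = ρ²(1+C_s²)/(2(1−ρ)) = 0.2646·(1+1.818)/(2·0.4856)
= 0.2646·2.8180/0.9713 = 0.76755

Final: 0.76755


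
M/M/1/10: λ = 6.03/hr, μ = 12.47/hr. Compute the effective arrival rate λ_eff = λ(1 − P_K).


ρ = 0.4836; P_K = (1−ρ)ρ^10/(1−ρ^11) = 0.0003611
λ_eff = λ(1 − P_K) = 6.03·(1 − 0.0003611) = 6.03·0.999639 = 6.0278 /hr

Final: 6.0278 /hr


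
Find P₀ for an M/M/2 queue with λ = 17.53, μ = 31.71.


a = λ/μ = 17.53/31.71 = 0.5528; ρ = a/c = 0.2764
Σ_{k=0}^{1} a^k/k! (terms k=0..1) = 1.00000 + 0.55282 = 1.55282
Tail: a^2/(2!(1−ρ)) = 0.30561/(2·0.7236) = 0.21118
P₀ = 1/(1.55282 + 0.21118) = 1/1.76400 = 0.566893

Final: 0.566893


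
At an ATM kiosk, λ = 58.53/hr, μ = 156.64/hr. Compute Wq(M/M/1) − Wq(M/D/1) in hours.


ρ = 58.53/156.64 = 0.3737
Wq(M/M/1) = ρ/(μ−λ) = 0.3737/98.11 = 0.003809 hr
Wq(M/D/1) = ρ/(2(μ−λ)) = 0.001904 hr
Savings = 0.003809 − 0.001904 = 0.001904 hr

Final: 0.001904 hr


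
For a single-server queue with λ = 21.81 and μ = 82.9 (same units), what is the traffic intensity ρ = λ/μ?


ρ = λ/μ = 21.81/82.9 = 0.2631

Final: 0.2631


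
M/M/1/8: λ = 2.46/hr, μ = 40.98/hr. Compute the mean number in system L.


ρ = 2.46/40.98 = 0.06003
L = ρ[1 − (K+1)ρ^K + Kρ^(K+1)] / [(1−ρ)(1−ρ^(K+1))]
Numerator: 0.06003·(1 − 9·1.686e-10 + 8·1.012e-11) = 0.060029
Denominator: (0.9400)·(1.000000) = 0.939971
L = 0.060029/0.939971 = 0.06386

Final: 0.06386


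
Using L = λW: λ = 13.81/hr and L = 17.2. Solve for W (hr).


W = L/λ = 17.2/13.81 = 1.2455 hr

Final: 1.2455 hr


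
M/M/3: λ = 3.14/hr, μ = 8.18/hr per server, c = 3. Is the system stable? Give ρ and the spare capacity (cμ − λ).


Total capacity cμ = 3·8.18 = 24.54/hr
ρ = λ/(cμ) = 3.14/24.54 = 0.1280
Stable ⇔ ρ < 1: YES
Spare capacity = cμ − λ = 24.54 − 3.14 = 21.40/hr

Final: ρ = 0.1280; stable; margin = 21.40/hr


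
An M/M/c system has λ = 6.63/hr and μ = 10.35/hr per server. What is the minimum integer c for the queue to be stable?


Stability requires cμ > λ ⇔ c > λ/μ.
λ/μ = 6.63/10.35 = 0.6406
Minimum integer c = ⌊0.6406⌋ + 1 = 1
Check: 1·10.35 = 10.35 > 6.63, while 0·10.35 = 0.00 ≤ 6.63

Final: 1 servers


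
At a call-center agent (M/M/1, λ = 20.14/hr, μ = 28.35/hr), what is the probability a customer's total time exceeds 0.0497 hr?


W ~ Exponential(μ−λ) for M/M/1.
μ − λ = 28.35 − 20.14 = 8.2100
P(W > t) = e^{−(μ−λ)t} = e^{−0.4080} = 0.664954

Final: 0.664954


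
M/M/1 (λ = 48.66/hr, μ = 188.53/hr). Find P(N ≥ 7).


ρ = 48.66/188.53 = 0.2581
P(N ≥ n) = ρ^n = 0.2581^7 = 0.00007630

Final: 0.00007630


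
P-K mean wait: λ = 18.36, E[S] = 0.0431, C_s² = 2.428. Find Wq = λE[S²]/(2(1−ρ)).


ρ = λ·E[S] = 18.36·0.0431 = 0.7913
E[S²] = E[S]²(1+C_s²) = 0.0431²·(1+2.428) = 0.006368
Wq = λ·E[S²]/(2(1−ρ)) = 18.36·0.006368/(2·0.2087) = 0.28012 hr

Final: 0.28012 hr


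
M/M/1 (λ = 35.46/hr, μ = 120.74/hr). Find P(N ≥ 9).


ρ = 35.46/120.74 = 0.2937
P(N ≥ n) = ρ^n = 0.2937^9 = 0.00001626

Final: 0.00001626


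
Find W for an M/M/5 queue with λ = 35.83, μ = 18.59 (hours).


a = 1.9274; ρ = 0.3855; P₀ = 0.144639
Lq = P₀·a^c·ρ/(c!(1−ρ)²) = 0.03272
Wq = Lq/λ = 0.03272/35.83 = 0.0009133 hr
W = Wq + 1/μ = 0.0009133 + 0.05379 = 0.05471 hr

Final: 0.05471 hr


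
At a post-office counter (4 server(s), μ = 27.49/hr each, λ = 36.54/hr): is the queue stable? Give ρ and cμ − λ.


Total capacity cμ = 4·27.49 = 109.96/hr
ρ = λ/(cμ) = 36.54/109.96 = 0.3323
Stable ⇔ ρ < 1: YES
Spare capacity = cμ − λ = 109.96 − 36.54 = 73.42/hr

Final: ρ = 0.3323; stable; margin = 73.42/hr


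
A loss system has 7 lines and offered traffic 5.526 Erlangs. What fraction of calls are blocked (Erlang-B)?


B(c,a) = (a^c/c!) / Σ_{k=0}^{c} a^k/k!
a^7/7! = 31.220915
Σ terms (k=0..7): 1.00000 + 5.52600 + 15.26834 + 28.12428 + 38.85369 + 42.94110 + 39.54875 + 31.22092 = 202.483074
B = 31.220915/202.483074 = 0.154190

Final: 0.154190


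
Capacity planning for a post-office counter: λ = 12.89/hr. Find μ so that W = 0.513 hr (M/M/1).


W = 1/(μ−λ) ⇒ μ − λ = 1/W = 1/0.513 = 1.9493
μ = λ + 1/W = 12.89 + 1.9493 = 14.8393 per hr

Final: 14.8393 /hr


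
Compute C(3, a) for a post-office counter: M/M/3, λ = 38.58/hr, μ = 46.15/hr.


a = λ/μ = 0.8360; ρ = a/3 = 0.2787
P₀ = 0.430965 (from M/M/c formula)
C(c,a) = [a^c/(c!(1−ρ))]·P₀ = [0.58421/(6·0.7213)]·0.430965
= 0.13498·0.430965 = 0.058173

Final: 0.058173


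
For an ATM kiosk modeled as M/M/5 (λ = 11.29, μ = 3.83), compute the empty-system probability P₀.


a = λ/μ = 11.29/3.83 = 2.9478; ρ = a/c = 0.5896
Σ_{k=0}^{4} a^k/k! (terms k=0..4) = 1.00000 + 2.94778 + 4.34471 + 4.26908 + 3.14608 = 15.70764
Tail: a^5/(5!(1−ρ)) = 222.57472/(120·0.4104) = 4.51898
P₀ = 1/(15.70764 + 4.51898) = 1/20.22663 = 0.049440

Final: 0.049440


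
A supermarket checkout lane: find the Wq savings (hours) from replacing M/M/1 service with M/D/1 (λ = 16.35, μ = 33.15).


ρ = 16.35/33.15 = 0.4932
Wq(M/M/1) = ρ/(μ−λ) = 0.4932/16.80 = 0.02936 hr
Wq(M/D/1) = ρ/(2(μ−λ)) = 0.01468 hr
Savings = 0.02936 − 0.01468 = 0.01468 hr

Final: 0.01468 hr


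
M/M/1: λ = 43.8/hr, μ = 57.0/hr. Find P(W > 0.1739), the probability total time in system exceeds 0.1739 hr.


W ~ Exponential(μ−λ) for M/M/1.
μ − λ = 57.0 − 43.8 = 13.2000
P(W > t) = e^{−(μ−λ)t} = e^{−2.2955} = 0.100713

Final: 0.100713


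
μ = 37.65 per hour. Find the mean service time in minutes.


Mean service time = 1/μ = 1/37.65 hour = 0.02656 hour
In minutes: 0.02656 × 60 = 1.5936 min

Final: 1.5936 min


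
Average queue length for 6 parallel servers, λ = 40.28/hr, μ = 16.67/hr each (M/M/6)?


a = λ/μ = 2.4163; ρ = a/6 = 0.4027
P₀ = 0.088837
Lq = P₀·a^c·ρ / (c!·(1−ρ)²) = 0.088837·199.03212·0.4027/(720·0.35674)
= 0.02772

Final: 0.02772


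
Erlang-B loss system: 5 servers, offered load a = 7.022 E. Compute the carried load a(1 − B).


B(5,7.022) = 0.426016 (Erlang-B)
Carried load = a(1 − B) = 7.022·(1 − 0.426016) = 7.022·0.573984 = 4.0305 E

Final: 4.0305 Erlangs


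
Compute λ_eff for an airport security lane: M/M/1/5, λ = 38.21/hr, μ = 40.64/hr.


ρ = 0.9402; P_K = (1−ρ)ρ^5/(1−ρ^6) = 0.142070
λ_eff = λ(1 − P_K) = 38.21·(1 − 0.142070) = 38.21·0.857930 = 32.7815 /hr

Final: 32.7815 /hr


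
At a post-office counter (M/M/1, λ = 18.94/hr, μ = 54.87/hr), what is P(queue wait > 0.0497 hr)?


ρ = 18.94/54.87 = 0.3452
P(Wq > t) = ρ·e^{−(μ−λ)t} = 0.3452·e^{−1.7857}
= 0.3452·0.167676 = 0.057878

Final: 0.057878


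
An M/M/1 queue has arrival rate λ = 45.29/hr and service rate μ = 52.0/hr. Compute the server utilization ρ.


ρ = λ/μ = 45.29/52.0 = 0.8710

Final: 0.8710


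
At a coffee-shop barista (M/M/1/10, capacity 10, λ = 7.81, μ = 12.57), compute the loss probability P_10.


ρ = λ/μ = 7.81/12.57 = 0.6213
P_K = (1−ρ)ρ^K/(1−ρ^(K+1)) = (0.3787·0.008573)/(1 − 0.005327)
= 0.003247/0.994673 = 0.003264

Final: 0.003264


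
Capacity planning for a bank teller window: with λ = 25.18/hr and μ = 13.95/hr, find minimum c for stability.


Stability requires cμ > λ ⇔ c > λ/μ.
λ/μ = 25.18/13.95 = 1.8050
Minimum integer c = ⌊1.8050⌋ + 1 = 2
Check: 2·13.95 = 27.90 > 25.18, while 1·13.95 = 13.95 ≤ 25.18

Final: 2 servers


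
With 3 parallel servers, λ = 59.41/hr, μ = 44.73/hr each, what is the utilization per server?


ρ = λ/(cμ) = 59.41/(3·44.73) = 59.41/134.19 = 0.4427

Final: 0.4427


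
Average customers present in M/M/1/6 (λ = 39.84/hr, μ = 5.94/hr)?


ρ = 39.84/5.94 = 6.7071
L = ρ[1 − (K+1)ρ^K + Kρ^(K+1)] / [(1−ρ)(1−ρ^(K+1))]
Numerator: 6.7071·(1 − 7·91032.675825 + 6·610562.593415) = 20296587.463914
Denominator: (-5.7071)·(-610561.593415) = 3484518.184639
L = 20296587.463914/3484518.184639 = 5.8248

Final: 5.8248


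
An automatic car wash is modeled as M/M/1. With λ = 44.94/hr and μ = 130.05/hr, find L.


ρ = λ/μ = 44.94/130.05 = 0.3456
L = ρ/(1−ρ) = 0.3456/(1 − 0.3456) = 0.3456/0.6544 = 0.5280

Final: 0.5280


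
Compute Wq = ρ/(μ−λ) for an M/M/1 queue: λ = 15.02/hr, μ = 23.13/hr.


ρ = 15.02/23.13 = 0.6494
Wq = ρ/(μ−λ) = 0.6494/(23.13 − 15.02) = 0.6494/8.11 = 0.08007 hr

Final: 0.08007 hr


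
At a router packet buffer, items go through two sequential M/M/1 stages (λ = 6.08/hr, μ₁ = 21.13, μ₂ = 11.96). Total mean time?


Each node sees arrival rate λ = 6.08/hr (tandem ⇒ throughput preserved).
W₁ = 1/(μ₁−λ) = 1/(21.13−6.08) = 0.06645 hr
W₂ = 1/(μ₂−λ) = 1/(11.96−6.08) = 0.17007 hr
W_total = W₁ + W₂ = 0.06645 + 0.17007 = 0.23651 hr

Final: 0.23651 hr


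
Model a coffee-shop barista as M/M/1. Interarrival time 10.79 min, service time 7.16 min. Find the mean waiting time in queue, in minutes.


λ = 60/10.79 = 5.5607 /hr
μ = 60/7.16 = 8.3799 /hr
ρ = λ/μ = 5.5607/8.3799 = 0.6636
Wq = ρ/(μ−λ) = 0.6636/(8.3799−5.5607) = 0.23538 hr
In minutes: 0.23538·60 = 14.123 min

Final: 14.123 min


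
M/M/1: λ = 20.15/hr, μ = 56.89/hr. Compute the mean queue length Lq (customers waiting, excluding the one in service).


ρ = 20.15/56.89 = 0.3542
Lq = ρ²/(1−ρ) = 0.1255/0.6458 = 0.1943

Final: 0.1943


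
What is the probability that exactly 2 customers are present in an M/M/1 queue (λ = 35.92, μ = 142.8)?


ρ = 35.92/142.8 = 0.2515
P_n = (1−ρ)·ρ^n = (1 − 0.2515)·0.2515^2 = 0.7485·0.063273 = 0.047357

Final: 0.047357


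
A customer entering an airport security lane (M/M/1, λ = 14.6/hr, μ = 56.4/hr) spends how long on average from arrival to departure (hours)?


W = 1/(μ−λ) = 1/(56.4 − 14.6) = 1/41.80 = 0.02392 hr

Final: 0.02392 hr


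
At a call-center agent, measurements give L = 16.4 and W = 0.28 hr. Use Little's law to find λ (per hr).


λ = L/W = 16.4/0.28 = 58.5714 /hr

Final: 58.5714 /hr


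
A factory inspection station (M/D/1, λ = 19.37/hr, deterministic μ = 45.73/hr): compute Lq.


ρ = 19.37/45.73 = 0.4236
M/D/1: Lq = ρ²/(2(1−ρ)) = 0.1794/(2·0.5764) = 0.15563

Final: 0.15563


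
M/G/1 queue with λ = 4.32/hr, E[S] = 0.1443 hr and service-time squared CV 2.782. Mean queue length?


ρ = λ·E[S] = 4.32·0.1443 = 0.6234
Lq = ρ²(1+C_s²)/(2(1−ρ)) = 0.3886·(1+2.782)/(2·0.3766)
= 0.3886·3.7820/0.7532 = 1.95112

Final: 1.95112


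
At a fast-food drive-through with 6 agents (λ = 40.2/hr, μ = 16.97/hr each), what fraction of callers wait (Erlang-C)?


a = λ/μ = 2.3689; ρ = a/6 = 0.3948
P₀ = 0.093201 (from M/M/c formula)
C(c,a) = [a^c/(c!(1−ρ))]·P₀ = [176.71168/(720·0.6052)]·0.093201
= 0.40555·0.093201 = 0.037798

Final: 0.037798


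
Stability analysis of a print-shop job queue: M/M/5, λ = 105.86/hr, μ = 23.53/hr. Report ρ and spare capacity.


Total capacity cμ = 5·23.53 = 117.65/hr
ρ = λ/(cμ) = 105.86/117.65 = 0.8998
Stable ⇔ ρ < 1: YES
Spare capacity = cμ − λ = 117.65 − 105.86 = 11.79/hr

Final: ρ = 0.8998; stable; margin = 11.79/hr


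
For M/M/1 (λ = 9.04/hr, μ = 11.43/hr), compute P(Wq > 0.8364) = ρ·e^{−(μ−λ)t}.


ρ = 9.04/11.43 = 0.7909
P(Wq > t) = ρ·e^{−(μ−λ)t} = 0.7909·e^{−1.9990}
= 0.7909·0.135471 = 0.107144

Final: 0.107144


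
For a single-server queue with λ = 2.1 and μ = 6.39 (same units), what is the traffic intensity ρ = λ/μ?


ρ = λ/μ = 2.1/6.39 = 0.3286

Final: 0.3286


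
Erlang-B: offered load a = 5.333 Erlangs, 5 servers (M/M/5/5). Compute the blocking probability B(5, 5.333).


B(c,a) = (a^c/c!) / Σ_{k=0}^{c} a^k/k!
a^5/5! = 35.948161
Σ terms (k=0..5): 1.00000 + 5.33300 + 14.22044 + 25.27921 + 33.70351 + 35.94816 = 115.484322
B = 35.948161/115.484322 = 0.311282

Final: 0.311282


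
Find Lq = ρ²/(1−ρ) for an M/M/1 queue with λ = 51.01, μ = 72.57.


ρ = 51.01/72.57 = 0.7029
Lq = ρ²/(1−ρ) = 0.4941/0.2971 = 1.6630

Final: 1.6630


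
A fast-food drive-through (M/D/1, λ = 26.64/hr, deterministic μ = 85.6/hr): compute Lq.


ρ = 26.64/85.6 = 0.3112
M/D/1: Lq = ρ²/(2(1−ρ)) = 0.09685/(2·0.6888) = 0.07031

Final: 0.07031


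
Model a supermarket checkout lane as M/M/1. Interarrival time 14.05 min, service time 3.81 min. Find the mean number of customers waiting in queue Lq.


λ = 60/14.05 = 4.2705 /hr
μ = 60/3.81 = 15.7480 /hr
ρ = λ/μ = 4.2705/15.7480 = 0.2712
Lq = ρ²/(1−ρ) = 0.07354/0.7288 = 0.1009

Final: 0.1009


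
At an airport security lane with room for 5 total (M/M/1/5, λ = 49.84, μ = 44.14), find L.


ρ = 49.84/44.14 = 1.1291
L = ρ[1 − (K+1)ρ^K + Kρ^(K+1)] / [(1−ρ)(1−ρ^(K+1))]
Numerator: 1.1291·(1 − 6·1.835391 + 5·2.072403) = 0.394826
Denominator: (-0.1291)·(-1.072403) = 0.138484
L = 0.394826/0.138484 = 2.8511

Final: 2.8511


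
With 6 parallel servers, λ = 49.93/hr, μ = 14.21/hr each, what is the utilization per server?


ρ = λ/(cμ) = 49.93/(6·14.21) = 49.93/85.26 = 0.5856

Final: 0.5856


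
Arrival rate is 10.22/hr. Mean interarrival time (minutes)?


Mean interarrival time = 1/λ = 1/10.22 hour = 0.09785 hour
In minutes: 0.09785 × 60 = 5.8708 min

Final: 5.8708 min


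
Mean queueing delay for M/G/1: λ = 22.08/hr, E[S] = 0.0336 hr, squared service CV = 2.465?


ρ = λ·E[S] = 22.08·0.0336 = 0.7419
E[S²] = E[S]²(1+C_s²) = 0.0336²·(1+2.465) = 0.003912
Wq = λ·E[S²]/(2(1−ρ)) = 22.08·0.003912/(2·0.2581) = 0.16732 hr

Final: 0.16732 hr


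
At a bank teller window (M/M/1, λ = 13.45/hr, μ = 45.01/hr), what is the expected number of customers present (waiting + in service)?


ρ = λ/μ = 13.45/45.01 = 0.2988
L = ρ/(1−ρ) = 0.2988/(1 − 0.2988) = 0.2988/0.7012 = 0.4262

Final: 0.4262


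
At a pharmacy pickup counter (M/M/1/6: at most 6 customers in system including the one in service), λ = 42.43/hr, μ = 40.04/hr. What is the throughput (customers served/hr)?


ρ = 1.0597; P_K = (1−ρ)ρ^6/(1−ρ^7) = 0.168859
λ_eff = λ(1 − P_K) = 42.43·(1 − 0.168859) = 42.43·0.831141 = 35.2653 /hr

Final: 35.2653 /hr


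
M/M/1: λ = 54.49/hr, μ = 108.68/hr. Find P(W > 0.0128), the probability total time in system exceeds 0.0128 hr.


W ~ Exponential(μ−λ) for M/M/1.
μ − λ = 108.68 − 54.49 = 54.1900
P(W > t) = e^{−(μ−λ)t} = e^{−0.6936} = 0.499758

Final: 0.499758


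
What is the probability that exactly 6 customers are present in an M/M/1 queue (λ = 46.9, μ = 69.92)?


ρ = 46.9/69.92 = 0.6708
P_n = (1−ρ)·ρ^n = (1 − 0.6708)·0.6708^6 = 0.3292·0.091081 = 0.029987

Final: 0.029987


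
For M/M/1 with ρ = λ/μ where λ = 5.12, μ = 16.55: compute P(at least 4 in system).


ρ = 5.12/16.55 = 0.3094
P(N ≥ n) = ρ^n = 0.3094^4 = 0.009160

Final: 0.009160


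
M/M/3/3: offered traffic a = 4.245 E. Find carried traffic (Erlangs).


B(3,4.245) = 0.472118 (Erlang-B)
Carried load = a(1 − B) = 4.245·(1 − 0.472118) = 4.245·0.527882 = 2.2409 E

Final: 2.2409 Erlangs


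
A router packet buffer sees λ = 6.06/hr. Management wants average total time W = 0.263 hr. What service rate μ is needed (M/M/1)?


W = 1/(μ−λ) ⇒ μ − λ = 1/W = 1/0.263 = 3.8023
μ = λ + 1/W = 6.06 + 3.8023 = 9.8623 per hr

Final: 9.8623 /hr


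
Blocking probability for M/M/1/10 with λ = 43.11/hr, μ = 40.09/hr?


ρ = λ/μ = 43.11/40.09 = 1.0753
P_K = (1−ρ)ρ^K/(1−ρ^(K+1)) = (-0.07533·2.067377)/(1 − 2.223113)
= -0.155737/-1.223113 = 0.127328

Final: 0.127328


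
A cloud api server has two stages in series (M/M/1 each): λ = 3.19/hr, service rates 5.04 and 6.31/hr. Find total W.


Each node sees arrival rate λ = 3.19/hr (tandem ⇒ throughput preserved).
W₁ = 1/(μ₁−λ) = 1/(5.04−3.19) = 0.54054 hr
W₂ = 1/(μ₂−λ) = 1/(6.31−3.19) = 0.32051 hr
W_total = W₁ + W₂ = 0.54054 + 0.32051 = 0.86105 hr

Final: 0.86105 hr


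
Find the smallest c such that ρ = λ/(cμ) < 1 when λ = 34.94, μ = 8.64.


Stability requires cμ > λ ⇔ c > λ/μ.
λ/μ = 34.94/8.64 = 4.0440
Minimum integer c = ⌊4.0440⌋ + 1 = 5
Check: 5·8.64 = 43.20 > 34.94, while 4·8.64 = 34.56 ≤ 34.94

Final: 5 servers


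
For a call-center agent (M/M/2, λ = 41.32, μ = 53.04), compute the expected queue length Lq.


a = λ/μ = 0.7790; ρ = a/2 = 0.3895
P₀ = 0.439349
Lq = P₀·a^c·ρ / (c!·(1−ρ)²) = 0.439349·0.60690·0.3895/(2·0.37269)
= 0.13934

Final: 0.13934


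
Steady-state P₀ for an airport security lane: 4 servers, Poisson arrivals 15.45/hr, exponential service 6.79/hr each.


a = λ/μ = 15.45/6.79 = 2.2754; ρ = a/c = 0.5689
Σ_{k=0}^{3} a^k/k! (terms k=0..3) = 1.00000 + 2.27541 + 2.58873 + 1.96347 = 7.82761
Tail: a^4/(4!(1−ρ)) = 26.80617/(24·0.4311) = 2.59058
P₀ = 1/(7.82761 + 2.59058) = 1/10.41819 = 0.095986

Final: 0.095986


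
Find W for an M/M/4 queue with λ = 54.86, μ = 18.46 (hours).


a = 2.9718; ρ = 0.7430; P₀ = 0.039361
Lq = P₀·a^c·ρ/(c!(1−ρ)²) = 1.43848
Wq = Lq/λ = 1.43848/54.86 = 0.02622 hr
W = Wq + 1/μ = 0.02622 + 0.05417 = 0.08039 hr

Final: 0.08039 hr


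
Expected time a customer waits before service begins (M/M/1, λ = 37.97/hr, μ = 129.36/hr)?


ρ = 37.97/129.36 = 0.2935
Wq = ρ/(μ−λ) = 0.2935/(129.36 − 37.97) = 0.2935/91.39 = 0.003212 hr

Final: 0.003212 hr


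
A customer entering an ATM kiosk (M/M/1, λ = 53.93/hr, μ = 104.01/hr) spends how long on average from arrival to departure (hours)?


W = 1/(μ−λ) = 1/(104.01 − 53.93) = 1/50.08 = 0.01997 hr

Final: 0.01997 hr


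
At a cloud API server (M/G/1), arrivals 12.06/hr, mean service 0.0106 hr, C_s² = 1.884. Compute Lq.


ρ = λ·E[S] = 12.06·0.0106 = 0.1278
Lq = ρ²(1+C_s²)/(2(1−ρ)) = 0.01634·(1+1.884)/(2·0.8722)
= 0.01634·2.8840/1.7443 = 0.02702

Final: 0.02702


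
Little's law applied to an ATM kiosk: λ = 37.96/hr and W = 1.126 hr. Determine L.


L = λW = 37.96·1.126 = 42.7430

Final: 42.7430


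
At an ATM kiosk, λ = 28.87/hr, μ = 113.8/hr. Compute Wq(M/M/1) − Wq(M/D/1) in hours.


ρ = 28.87/113.8 = 0.2537
Wq(M/M/1) = ρ/(μ−λ) = 0.2537/84.93 = 0.002987 hr
Wq(M/D/1) = ρ/(2(μ−λ)) = 0.001494 hr
Savings = 0.002987 − 0.001494 = 0.001494 hr

Final: 0.001494 hr


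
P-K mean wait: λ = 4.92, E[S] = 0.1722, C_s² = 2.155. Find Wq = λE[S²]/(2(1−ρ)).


ρ = λ·E[S] = 4.92·0.1722 = 0.8472
E[S²] = E[S]²(1+C_s²) = 0.1722²·(1+2.155) = 0.093555
Wq = λ·E[S²]/(2(1−ρ)) = 4.92·0.093555/(2·0.1528) = 1.50642 hr

Final: 1.50642 hr


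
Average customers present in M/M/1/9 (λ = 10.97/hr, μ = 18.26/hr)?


ρ = 10.97/18.26 = 0.6008
L = ρ[1 − (K+1)ρ^K + Kρ^(K+1)] / [(1−ρ)(1−ρ^(K+1))]
Numerator: 0.6008·(1 − 10·0.010194 + 9·0.006124) = 0.572637
Denominator: (0.3992)·(0.993876) = 0.396788
L = 0.572637/0.396788 = 1.4432

Final: 1.4432


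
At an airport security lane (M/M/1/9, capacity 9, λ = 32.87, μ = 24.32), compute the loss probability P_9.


ρ = λ/μ = 32.87/24.32 = 1.3516
P_K = (1−ρ)ρ^K/(1−ρ^(K+1)) = (-0.3516·15.049608)/(1 − 20.340486)
= -5.290878/-19.340486 = 0.273565

Final: 0.273565


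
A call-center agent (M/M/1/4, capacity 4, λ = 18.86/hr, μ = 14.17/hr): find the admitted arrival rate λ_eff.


ρ = 1.3310; P_K = (1−ρ)ρ^4/(1−ρ^5) = 0.326949
λ_eff = λ(1 − P_K) = 18.86·(1 − 0.326949) = 18.86·0.673051 = 12.6937 /hr

Final: 12.6937 /hr


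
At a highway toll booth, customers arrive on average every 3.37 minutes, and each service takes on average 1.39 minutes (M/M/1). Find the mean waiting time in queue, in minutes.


λ = 60/3.37 = 17.8042 /hr
μ = 60/1.39 = 43.1655 /hr
ρ = λ/μ = 17.8042/43.1655 = 0.4125
Wq = ρ/(μ−λ) = 0.4125/(43.1655−17.8042) = 0.01626 hr
In minutes: 0.01626·60 = 0.9758 min

Final: 0.9758 min


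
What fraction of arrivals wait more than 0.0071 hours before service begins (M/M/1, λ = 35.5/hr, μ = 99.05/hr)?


ρ = 35.5/99.05 = 0.3584
P(Wq > t) = ρ·e^{−(μ−λ)t} = 0.3584·e^{−0.4512}
= 0.3584·0.636860 = 0.228254

Final: 0.228254


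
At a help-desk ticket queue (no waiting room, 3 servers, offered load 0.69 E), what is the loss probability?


B(c,a) = (a^c/c!) / Σ_{k=0}^{c} a^k/k!
a^3/3! = 0.054751
Σ terms (k=0..3): 1.00000 + 0.69000 + 0.23805 + 0.05475 = 1.982801
B = 0.054751/1.982801 = 0.027613

Final: 0.027613


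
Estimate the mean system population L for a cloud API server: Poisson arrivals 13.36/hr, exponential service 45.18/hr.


ρ = λ/μ = 13.36/45.18 = 0.2957
L = ρ/(1−ρ) = 0.2957/(1 − 0.2957) = 0.2957/0.7043 = 0.4199

Final: 0.4199


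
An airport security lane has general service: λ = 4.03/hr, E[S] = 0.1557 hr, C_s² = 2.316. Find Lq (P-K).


ρ = λ·E[S] = 4.03·0.1557 = 0.6275
Lq = ρ²(1+C_s²)/(2(1−ρ)) = 0.3937·(1+2.316)/(2·0.3725)
= 0.3937·3.3160/0.7451 = 1.75231

Final: 1.75231


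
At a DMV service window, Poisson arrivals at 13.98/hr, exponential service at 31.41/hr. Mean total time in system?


W = 1/(μ−λ) = 1/(31.41 − 13.98) = 1/17.43 = 0.05737 hr

Final: 0.05737 hr


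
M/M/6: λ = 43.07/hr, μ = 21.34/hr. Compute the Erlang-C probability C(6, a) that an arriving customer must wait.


a = λ/μ = 2.0183; ρ = a/6 = 0.3364
P₀ = 0.132677 (from M/M/c formula)
C(c,a) = [a^c/(c!(1−ρ))]·P₀ = [67.59005/(720·0.6636)]·0.132677
= 0.14146·0.132677 = 0.018768

Final: 0.018768


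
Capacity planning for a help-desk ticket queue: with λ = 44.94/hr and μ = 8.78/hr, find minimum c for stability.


Stability requires cμ > λ ⇔ c > λ/μ.
λ/μ = 44.94/8.78 = 5.1185
Minimum integer c = ⌊5.1185⌋ + 1 = 6
Check: 6·8.78 = 52.68 > 44.94, while 5·8.78 = 43.90 ≤ 44.94

Final: 6 servers


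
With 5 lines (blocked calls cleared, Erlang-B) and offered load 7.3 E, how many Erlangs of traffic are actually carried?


B(5,7.3) = 0.441986 (Erlang-B)
Carried load = a(1 − B) = 7.3·(1 − 0.441986) = 7.3·0.558014 = 4.0735 E

Final: 4.0735 Erlangs


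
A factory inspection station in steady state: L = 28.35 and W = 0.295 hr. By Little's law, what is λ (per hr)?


λ = L/W = 28.35/0.295 = 96.1017 /hr

Final: 96.1017 /hr


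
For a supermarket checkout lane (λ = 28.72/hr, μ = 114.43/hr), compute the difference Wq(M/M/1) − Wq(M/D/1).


ρ = 28.72/114.43 = 0.2510
Wq(M/M/1) = ρ/(μ−λ) = 0.2510/85.71 = 0.002928 hr
Wq(M/D/1) = ρ/(2(μ−λ)) = 0.001464 hr
Savings = 0.002928 − 0.001464 = 0.001464 hr

Final: 0.001464 hr


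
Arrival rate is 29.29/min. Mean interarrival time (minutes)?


Mean interarrival time = 1/λ = 1/29.29 minute = 0.03414 minute
In minutes: 0.03414 × 1 = 0.03414 min

Final: 0.03414 min


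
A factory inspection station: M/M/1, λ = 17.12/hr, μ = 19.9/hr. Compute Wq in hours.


ρ = 17.12/19.9 = 0.8603
Wq = ρ/(μ−λ) = 0.8603/(19.9 − 17.12) = 0.8603/2.78 = 0.3095 hr

Final: 0.3095 hr


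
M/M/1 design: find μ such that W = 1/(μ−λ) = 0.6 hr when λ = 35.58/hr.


W = 1/(μ−λ) ⇒ μ − λ = 1/W = 1/0.6 = 1.6667
μ = λ + 1/W = 35.58 + 1.6667 = 37.2467 per hr

Final: 37.2467 /hr


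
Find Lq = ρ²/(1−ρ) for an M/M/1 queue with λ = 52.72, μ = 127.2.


ρ = 52.72/127.2 = 0.4145
Lq = ρ²/(1−ρ) = 0.1718/0.5855 = 0.2934

Final: 0.2934


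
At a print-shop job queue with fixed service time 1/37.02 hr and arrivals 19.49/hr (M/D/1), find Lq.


ρ = 19.49/37.02 = 0.5265
M/D/1: Lq = ρ²/(2(1−ρ)) = 0.2772/(2·0.4735) = 0.29267

Final: 0.29267


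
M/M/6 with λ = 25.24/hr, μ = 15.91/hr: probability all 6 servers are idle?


a = λ/μ = 25.24/15.91 = 1.5864; ρ = a/c = 0.2644
Σ_{k=0}^{5} a^k/k! (terms k=0..5) = 1.00000 + 1.58642 + 1.25837 + 0.66544 + 0.26392 + 0.08374 = 4.85788
Tail: a^6/(6!(1−ρ)) = 15.94098/(720·0.7356) = 0.03010
P₀ = 1/(4.85788 + 0.03010) = 1/4.88798 = 0.204583

Final: 0.204583


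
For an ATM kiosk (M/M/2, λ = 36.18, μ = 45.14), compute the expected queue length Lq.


a = λ/μ = 0.8015; ρ = a/2 = 0.4008
P₀ = 0.427803
Lq = P₀·a^c·ρ / (c!·(1−ρ)²) = 0.427803·0.64241·0.4008/(2·0.35910)
= 0.15335

Final: 0.15335


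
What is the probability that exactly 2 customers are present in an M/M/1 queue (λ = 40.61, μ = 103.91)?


ρ = 40.61/103.91 = 0.3908
P_n = (1−ρ)·ρ^n = (1 − 0.3908)·0.3908^2 = 0.6092·0.152739 = 0.093046

Final: 0.093046


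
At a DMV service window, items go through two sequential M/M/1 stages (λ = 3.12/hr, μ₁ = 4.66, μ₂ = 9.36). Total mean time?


Each node sees arrival rate λ = 3.12/hr (tandem ⇒ throughput preserved).
W₁ = 1/(μ₁−λ) = 1/(4.66−3.12) = 0.64935 hr
W₂ = 1/(μ₂−λ) = 1/(9.36−3.12) = 0.16026 hr
W_total = W₁ + W₂ = 0.64935 + 0.16026 = 0.80961 hr

Final: 0.80961 hr


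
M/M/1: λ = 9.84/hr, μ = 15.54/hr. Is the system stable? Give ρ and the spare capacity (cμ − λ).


Total capacity cμ = 1·15.54 = 15.54/hr
ρ = λ/(cμ) = 9.84/15.54 = 0.6332
Stable ⇔ ρ < 1: YES
Spare capacity = cμ − λ = 15.54 − 9.84 = 5.70/hr

Final: ρ = 0.6332; stable; margin = 5.70/hr


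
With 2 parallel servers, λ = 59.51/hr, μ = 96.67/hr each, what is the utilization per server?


ρ = λ/(cμ) = 59.51/(2·96.67) = 59.51/193.34 = 0.3078

Final: 0.3078


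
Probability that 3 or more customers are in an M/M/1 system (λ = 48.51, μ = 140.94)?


ρ = 48.51/140.94 = 0.3442
P(N ≥ n) = ρ^n = 0.3442^3 = 0.040775

Final: 0.040775


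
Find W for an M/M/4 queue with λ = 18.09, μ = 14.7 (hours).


a = 1.2306; ρ = 0.3077; P₀ = 0.290998
Lq = P₀·a^c·ρ/(c!(1−ρ)²) = 0.01785
Wq = Lq/λ = 0.01785/18.09 = 0.0009866 hr
W = Wq + 1/μ = 0.0009866 + 0.06803 = 0.06901 hr

Final: 0.06901 hr


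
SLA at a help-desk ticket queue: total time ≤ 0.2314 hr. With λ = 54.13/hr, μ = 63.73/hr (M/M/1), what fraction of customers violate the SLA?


W ~ Exponential(μ−λ) for M/M/1.
μ − λ = 63.73 − 54.13 = 9.6000
P(W > t) = e^{−(μ−λ)t} = e^{−2.2214} = 0.108453

Final: 0.108453


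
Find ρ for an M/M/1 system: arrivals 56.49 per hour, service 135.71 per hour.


ρ = λ/μ = 56.49/135.71 = 0.4163

Final: 0.4163


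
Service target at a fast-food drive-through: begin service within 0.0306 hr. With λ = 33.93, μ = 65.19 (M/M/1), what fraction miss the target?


ρ = 33.93/65.19 = 0.5205
P(Wq > t) = ρ·e^{−(μ−λ)t} = 0.5205·e^{−0.9566}
= 0.5205·0.384214 = 0.199975

Final: 0.199975


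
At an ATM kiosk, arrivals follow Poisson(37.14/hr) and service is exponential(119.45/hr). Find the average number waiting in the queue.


ρ = 37.14/119.45 = 0.3109
Lq = ρ²/(1−ρ) = 0.09667/0.6891 = 0.1403

Final: 0.1403
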